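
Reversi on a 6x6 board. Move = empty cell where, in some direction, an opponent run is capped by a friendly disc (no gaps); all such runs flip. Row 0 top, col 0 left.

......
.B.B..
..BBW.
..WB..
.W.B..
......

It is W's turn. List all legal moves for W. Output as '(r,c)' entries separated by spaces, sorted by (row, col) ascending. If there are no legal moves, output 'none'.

Answer: (0,2) (1,2) (1,4) (2,1) (3,4) (4,2) (5,4)

Derivation:
(0,0): no bracket -> illegal
(0,1): no bracket -> illegal
(0,2): flips 1 -> legal
(0,3): no bracket -> illegal
(0,4): no bracket -> illegal
(1,0): no bracket -> illegal
(1,2): flips 1 -> legal
(1,4): flips 1 -> legal
(2,0): no bracket -> illegal
(2,1): flips 2 -> legal
(3,1): no bracket -> illegal
(3,4): flips 1 -> legal
(4,2): flips 1 -> legal
(4,4): no bracket -> illegal
(5,2): no bracket -> illegal
(5,3): no bracket -> illegal
(5,4): flips 1 -> legal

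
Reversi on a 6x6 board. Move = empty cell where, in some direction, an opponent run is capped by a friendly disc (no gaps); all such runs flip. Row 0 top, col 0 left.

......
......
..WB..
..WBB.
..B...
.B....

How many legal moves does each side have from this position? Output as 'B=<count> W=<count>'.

-- B to move --
(1,1): flips 1 -> legal
(1,2): flips 2 -> legal
(1,3): no bracket -> illegal
(2,1): flips 1 -> legal
(3,1): flips 1 -> legal
(4,1): flips 1 -> legal
(4,3): no bracket -> illegal
B mobility = 5
-- W to move --
(1,2): no bracket -> illegal
(1,3): no bracket -> illegal
(1,4): flips 1 -> legal
(2,4): flips 1 -> legal
(2,5): no bracket -> illegal
(3,1): no bracket -> illegal
(3,5): flips 2 -> legal
(4,0): no bracket -> illegal
(4,1): no bracket -> illegal
(4,3): no bracket -> illegal
(4,4): flips 1 -> legal
(4,5): no bracket -> illegal
(5,0): no bracket -> illegal
(5,2): flips 1 -> legal
(5,3): no bracket -> illegal
W mobility = 5

Answer: B=5 W=5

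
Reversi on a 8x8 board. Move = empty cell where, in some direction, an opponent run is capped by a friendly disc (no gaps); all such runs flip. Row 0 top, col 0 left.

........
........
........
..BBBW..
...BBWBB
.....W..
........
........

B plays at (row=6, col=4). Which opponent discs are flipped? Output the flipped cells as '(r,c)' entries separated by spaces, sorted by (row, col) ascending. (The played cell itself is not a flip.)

Dir NW: first cell '.' (not opp) -> no flip
Dir N: first cell '.' (not opp) -> no flip
Dir NE: opp run (5,5) capped by B -> flip
Dir W: first cell '.' (not opp) -> no flip
Dir E: first cell '.' (not opp) -> no flip
Dir SW: first cell '.' (not opp) -> no flip
Dir S: first cell '.' (not opp) -> no flip
Dir SE: first cell '.' (not opp) -> no flip

Answer: (5,5)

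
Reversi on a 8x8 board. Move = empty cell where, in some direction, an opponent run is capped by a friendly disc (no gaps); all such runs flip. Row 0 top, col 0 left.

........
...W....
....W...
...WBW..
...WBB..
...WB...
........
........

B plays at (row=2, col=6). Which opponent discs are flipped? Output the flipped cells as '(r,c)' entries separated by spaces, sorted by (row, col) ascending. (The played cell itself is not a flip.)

Dir NW: first cell '.' (not opp) -> no flip
Dir N: first cell '.' (not opp) -> no flip
Dir NE: first cell '.' (not opp) -> no flip
Dir W: first cell '.' (not opp) -> no flip
Dir E: first cell '.' (not opp) -> no flip
Dir SW: opp run (3,5) capped by B -> flip
Dir S: first cell '.' (not opp) -> no flip
Dir SE: first cell '.' (not opp) -> no flip

Answer: (3,5)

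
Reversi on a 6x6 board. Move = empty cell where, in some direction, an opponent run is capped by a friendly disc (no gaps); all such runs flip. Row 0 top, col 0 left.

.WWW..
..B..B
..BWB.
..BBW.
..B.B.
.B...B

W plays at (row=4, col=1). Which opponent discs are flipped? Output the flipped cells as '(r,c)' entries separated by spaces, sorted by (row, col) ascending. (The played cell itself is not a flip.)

Dir NW: first cell '.' (not opp) -> no flip
Dir N: first cell '.' (not opp) -> no flip
Dir NE: opp run (3,2) capped by W -> flip
Dir W: first cell '.' (not opp) -> no flip
Dir E: opp run (4,2), next='.' -> no flip
Dir SW: first cell '.' (not opp) -> no flip
Dir S: opp run (5,1), next=edge -> no flip
Dir SE: first cell '.' (not opp) -> no flip

Answer: (3,2)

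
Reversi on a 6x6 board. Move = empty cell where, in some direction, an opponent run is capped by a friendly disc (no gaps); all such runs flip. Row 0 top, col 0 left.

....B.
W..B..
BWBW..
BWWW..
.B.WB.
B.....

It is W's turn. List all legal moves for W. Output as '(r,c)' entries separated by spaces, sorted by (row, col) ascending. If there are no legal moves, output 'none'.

Answer: (0,3) (1,1) (1,2) (4,0) (4,5) (5,1) (5,5)

Derivation:
(0,2): no bracket -> illegal
(0,3): flips 1 -> legal
(0,5): no bracket -> illegal
(1,1): flips 1 -> legal
(1,2): flips 1 -> legal
(1,4): no bracket -> illegal
(1,5): no bracket -> illegal
(2,4): no bracket -> illegal
(3,4): no bracket -> illegal
(3,5): no bracket -> illegal
(4,0): flips 2 -> legal
(4,2): no bracket -> illegal
(4,5): flips 1 -> legal
(5,1): flips 1 -> legal
(5,2): no bracket -> illegal
(5,3): no bracket -> illegal
(5,4): no bracket -> illegal
(5,5): flips 1 -> legal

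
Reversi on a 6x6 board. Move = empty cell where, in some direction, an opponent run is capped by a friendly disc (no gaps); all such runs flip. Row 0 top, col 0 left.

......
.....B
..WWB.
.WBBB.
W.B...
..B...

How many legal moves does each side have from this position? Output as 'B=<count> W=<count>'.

-- B to move --
(1,1): flips 1 -> legal
(1,2): flips 2 -> legal
(1,3): flips 1 -> legal
(1,4): flips 1 -> legal
(2,0): flips 1 -> legal
(2,1): flips 2 -> legal
(3,0): flips 1 -> legal
(4,1): no bracket -> illegal
(5,0): no bracket -> illegal
(5,1): no bracket -> illegal
B mobility = 7
-- W to move --
(0,4): no bracket -> illegal
(0,5): no bracket -> illegal
(1,3): no bracket -> illegal
(1,4): no bracket -> illegal
(2,1): no bracket -> illegal
(2,5): flips 1 -> legal
(3,5): flips 3 -> legal
(4,1): flips 1 -> legal
(4,3): flips 1 -> legal
(4,4): flips 1 -> legal
(4,5): flips 1 -> legal
(5,1): no bracket -> illegal
(5,3): flips 1 -> legal
W mobility = 7

Answer: B=7 W=7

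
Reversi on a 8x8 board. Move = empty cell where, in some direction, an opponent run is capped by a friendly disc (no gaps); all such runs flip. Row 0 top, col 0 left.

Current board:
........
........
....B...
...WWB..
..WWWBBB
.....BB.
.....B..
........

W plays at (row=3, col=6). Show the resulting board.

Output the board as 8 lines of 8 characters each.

Answer: ........
........
....B...
...WWWW.
..WWWBBB
.....BB.
.....B..
........

Derivation:
Place W at (3,6); scan 8 dirs for brackets.
Dir NW: first cell '.' (not opp) -> no flip
Dir N: first cell '.' (not opp) -> no flip
Dir NE: first cell '.' (not opp) -> no flip
Dir W: opp run (3,5) capped by W -> flip
Dir E: first cell '.' (not opp) -> no flip
Dir SW: opp run (4,5), next='.' -> no flip
Dir S: opp run (4,6) (5,6), next='.' -> no flip
Dir SE: opp run (4,7), next=edge -> no flip
All flips: (3,5)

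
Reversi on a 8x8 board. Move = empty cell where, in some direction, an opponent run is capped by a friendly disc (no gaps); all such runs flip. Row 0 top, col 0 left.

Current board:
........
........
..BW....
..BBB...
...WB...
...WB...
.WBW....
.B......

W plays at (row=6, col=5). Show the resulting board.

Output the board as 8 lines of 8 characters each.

Place W at (6,5); scan 8 dirs for brackets.
Dir NW: opp run (5,4) capped by W -> flip
Dir N: first cell '.' (not opp) -> no flip
Dir NE: first cell '.' (not opp) -> no flip
Dir W: first cell '.' (not opp) -> no flip
Dir E: first cell '.' (not opp) -> no flip
Dir SW: first cell '.' (not opp) -> no flip
Dir S: first cell '.' (not opp) -> no flip
Dir SE: first cell '.' (not opp) -> no flip
All flips: (5,4)

Answer: ........
........
..BW....
..BBB...
...WB...
...WW...
.WBW.W..
.B......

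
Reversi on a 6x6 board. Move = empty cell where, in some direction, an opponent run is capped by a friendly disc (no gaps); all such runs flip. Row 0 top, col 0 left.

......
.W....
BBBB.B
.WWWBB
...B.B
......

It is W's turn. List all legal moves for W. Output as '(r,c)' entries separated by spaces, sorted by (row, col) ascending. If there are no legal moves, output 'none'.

Answer: (1,0) (1,2) (1,3) (1,4) (5,3) (5,4)

Derivation:
(1,0): flips 1 -> legal
(1,2): flips 1 -> legal
(1,3): flips 2 -> legal
(1,4): flips 1 -> legal
(1,5): no bracket -> illegal
(2,4): no bracket -> illegal
(3,0): no bracket -> illegal
(4,2): no bracket -> illegal
(4,4): no bracket -> illegal
(5,2): no bracket -> illegal
(5,3): flips 1 -> legal
(5,4): flips 1 -> legal
(5,5): no bracket -> illegal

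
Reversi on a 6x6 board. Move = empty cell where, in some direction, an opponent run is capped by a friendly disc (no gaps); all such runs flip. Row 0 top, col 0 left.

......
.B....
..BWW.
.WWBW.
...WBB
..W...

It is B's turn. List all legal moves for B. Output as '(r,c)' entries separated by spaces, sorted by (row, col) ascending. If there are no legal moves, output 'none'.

(1,2): flips 2 -> legal
(1,3): flips 1 -> legal
(1,4): flips 2 -> legal
(1,5): flips 1 -> legal
(2,0): no bracket -> illegal
(2,1): no bracket -> illegal
(2,5): flips 2 -> legal
(3,0): flips 2 -> legal
(3,5): flips 1 -> legal
(4,0): flips 1 -> legal
(4,1): no bracket -> illegal
(4,2): flips 2 -> legal
(5,1): no bracket -> illegal
(5,3): flips 1 -> legal
(5,4): no bracket -> illegal

Answer: (1,2) (1,3) (1,4) (1,5) (2,5) (3,0) (3,5) (4,0) (4,2) (5,3)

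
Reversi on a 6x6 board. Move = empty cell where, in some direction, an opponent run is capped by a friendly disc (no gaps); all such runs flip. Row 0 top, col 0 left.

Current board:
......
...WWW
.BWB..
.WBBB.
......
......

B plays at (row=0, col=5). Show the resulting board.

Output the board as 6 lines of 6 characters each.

Answer: .....B
...WBW
.BWB..
.WBBB.
......
......

Derivation:
Place B at (0,5); scan 8 dirs for brackets.
Dir NW: edge -> no flip
Dir N: edge -> no flip
Dir NE: edge -> no flip
Dir W: first cell '.' (not opp) -> no flip
Dir E: edge -> no flip
Dir SW: opp run (1,4) capped by B -> flip
Dir S: opp run (1,5), next='.' -> no flip
Dir SE: edge -> no flip
All flips: (1,4)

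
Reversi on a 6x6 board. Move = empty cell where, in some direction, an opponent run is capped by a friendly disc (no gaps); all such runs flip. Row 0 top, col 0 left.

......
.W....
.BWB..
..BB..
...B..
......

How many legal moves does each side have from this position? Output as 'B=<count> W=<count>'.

Answer: B=3 W=5

Derivation:
-- B to move --
(0,0): flips 2 -> legal
(0,1): flips 1 -> legal
(0,2): no bracket -> illegal
(1,0): no bracket -> illegal
(1,2): flips 1 -> legal
(1,3): no bracket -> illegal
(2,0): no bracket -> illegal
(3,1): no bracket -> illegal
B mobility = 3
-- W to move --
(1,0): no bracket -> illegal
(1,2): no bracket -> illegal
(1,3): no bracket -> illegal
(1,4): no bracket -> illegal
(2,0): flips 1 -> legal
(2,4): flips 1 -> legal
(3,0): no bracket -> illegal
(3,1): flips 1 -> legal
(3,4): no bracket -> illegal
(4,1): no bracket -> illegal
(4,2): flips 1 -> legal
(4,4): flips 1 -> legal
(5,2): no bracket -> illegal
(5,3): no bracket -> illegal
(5,4): no bracket -> illegal
W mobility = 5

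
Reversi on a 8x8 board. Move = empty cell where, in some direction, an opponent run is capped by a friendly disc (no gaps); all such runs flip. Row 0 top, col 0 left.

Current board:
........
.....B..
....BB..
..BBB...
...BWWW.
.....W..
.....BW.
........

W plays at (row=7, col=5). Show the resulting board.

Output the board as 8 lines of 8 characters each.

Place W at (7,5); scan 8 dirs for brackets.
Dir NW: first cell '.' (not opp) -> no flip
Dir N: opp run (6,5) capped by W -> flip
Dir NE: first cell 'W' (not opp) -> no flip
Dir W: first cell '.' (not opp) -> no flip
Dir E: first cell '.' (not opp) -> no flip
Dir SW: edge -> no flip
Dir S: edge -> no flip
Dir SE: edge -> no flip
All flips: (6,5)

Answer: ........
.....B..
....BB..
..BBB...
...BWWW.
.....W..
.....WW.
.....W..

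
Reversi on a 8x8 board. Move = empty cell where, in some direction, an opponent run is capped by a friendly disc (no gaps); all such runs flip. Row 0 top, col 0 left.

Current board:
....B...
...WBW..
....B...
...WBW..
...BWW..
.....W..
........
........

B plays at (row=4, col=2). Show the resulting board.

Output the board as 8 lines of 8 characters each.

Place B at (4,2); scan 8 dirs for brackets.
Dir NW: first cell '.' (not opp) -> no flip
Dir N: first cell '.' (not opp) -> no flip
Dir NE: opp run (3,3) capped by B -> flip
Dir W: first cell '.' (not opp) -> no flip
Dir E: first cell 'B' (not opp) -> no flip
Dir SW: first cell '.' (not opp) -> no flip
Dir S: first cell '.' (not opp) -> no flip
Dir SE: first cell '.' (not opp) -> no flip
All flips: (3,3)

Answer: ....B...
...WBW..
....B...
...BBW..
..BBWW..
.....W..
........
........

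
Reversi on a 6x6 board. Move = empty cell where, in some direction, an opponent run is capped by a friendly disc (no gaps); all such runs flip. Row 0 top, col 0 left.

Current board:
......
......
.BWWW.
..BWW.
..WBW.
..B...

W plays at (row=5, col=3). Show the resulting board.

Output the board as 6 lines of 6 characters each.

Place W at (5,3); scan 8 dirs for brackets.
Dir NW: first cell 'W' (not opp) -> no flip
Dir N: opp run (4,3) capped by W -> flip
Dir NE: first cell 'W' (not opp) -> no flip
Dir W: opp run (5,2), next='.' -> no flip
Dir E: first cell '.' (not opp) -> no flip
Dir SW: edge -> no flip
Dir S: edge -> no flip
Dir SE: edge -> no flip
All flips: (4,3)

Answer: ......
......
.BWWW.
..BWW.
..WWW.
..BW..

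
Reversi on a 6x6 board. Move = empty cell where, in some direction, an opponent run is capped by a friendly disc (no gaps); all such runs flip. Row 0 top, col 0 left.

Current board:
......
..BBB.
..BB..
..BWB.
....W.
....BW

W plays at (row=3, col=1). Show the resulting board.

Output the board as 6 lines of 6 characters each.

Answer: ......
..BBB.
..BB..
.WWWB.
....W.
....BW

Derivation:
Place W at (3,1); scan 8 dirs for brackets.
Dir NW: first cell '.' (not opp) -> no flip
Dir N: first cell '.' (not opp) -> no flip
Dir NE: opp run (2,2) (1,3), next='.' -> no flip
Dir W: first cell '.' (not opp) -> no flip
Dir E: opp run (3,2) capped by W -> flip
Dir SW: first cell '.' (not opp) -> no flip
Dir S: first cell '.' (not opp) -> no flip
Dir SE: first cell '.' (not opp) -> no flip
All flips: (3,2)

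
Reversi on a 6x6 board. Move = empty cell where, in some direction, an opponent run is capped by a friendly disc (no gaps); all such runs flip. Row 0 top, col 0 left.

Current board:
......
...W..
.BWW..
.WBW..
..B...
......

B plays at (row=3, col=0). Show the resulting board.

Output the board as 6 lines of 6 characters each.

Place B at (3,0); scan 8 dirs for brackets.
Dir NW: edge -> no flip
Dir N: first cell '.' (not opp) -> no flip
Dir NE: first cell 'B' (not opp) -> no flip
Dir W: edge -> no flip
Dir E: opp run (3,1) capped by B -> flip
Dir SW: edge -> no flip
Dir S: first cell '.' (not opp) -> no flip
Dir SE: first cell '.' (not opp) -> no flip
All flips: (3,1)

Answer: ......
...W..
.BWW..
BBBW..
..B...
......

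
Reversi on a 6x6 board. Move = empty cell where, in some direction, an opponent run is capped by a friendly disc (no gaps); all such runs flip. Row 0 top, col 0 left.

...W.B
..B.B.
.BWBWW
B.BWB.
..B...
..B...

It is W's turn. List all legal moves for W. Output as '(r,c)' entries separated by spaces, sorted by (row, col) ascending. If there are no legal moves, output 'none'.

Answer: (0,2) (0,4) (1,3) (2,0) (3,1) (3,5) (4,3) (4,4) (5,1)

Derivation:
(0,1): no bracket -> illegal
(0,2): flips 1 -> legal
(0,4): flips 1 -> legal
(1,0): no bracket -> illegal
(1,1): no bracket -> illegal
(1,3): flips 1 -> legal
(1,5): no bracket -> illegal
(2,0): flips 1 -> legal
(3,1): flips 1 -> legal
(3,5): flips 1 -> legal
(4,0): no bracket -> illegal
(4,1): no bracket -> illegal
(4,3): flips 1 -> legal
(4,4): flips 1 -> legal
(4,5): no bracket -> illegal
(5,1): flips 1 -> legal
(5,3): no bracket -> illegal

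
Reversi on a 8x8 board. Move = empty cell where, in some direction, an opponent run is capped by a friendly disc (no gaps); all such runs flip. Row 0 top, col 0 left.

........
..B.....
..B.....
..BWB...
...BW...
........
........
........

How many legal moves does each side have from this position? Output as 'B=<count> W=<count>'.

-- B to move --
(2,3): flips 1 -> legal
(2,4): no bracket -> illegal
(3,5): no bracket -> illegal
(4,2): no bracket -> illegal
(4,5): flips 1 -> legal
(5,3): no bracket -> illegal
(5,4): flips 1 -> legal
(5,5): flips 2 -> legal
B mobility = 4
-- W to move --
(0,1): no bracket -> illegal
(0,2): no bracket -> illegal
(0,3): no bracket -> illegal
(1,1): flips 1 -> legal
(1,3): no bracket -> illegal
(2,1): no bracket -> illegal
(2,3): no bracket -> illegal
(2,4): flips 1 -> legal
(2,5): no bracket -> illegal
(3,1): flips 1 -> legal
(3,5): flips 1 -> legal
(4,1): no bracket -> illegal
(4,2): flips 1 -> legal
(4,5): no bracket -> illegal
(5,2): no bracket -> illegal
(5,3): flips 1 -> legal
(5,4): no bracket -> illegal
W mobility = 6

Answer: B=4 W=6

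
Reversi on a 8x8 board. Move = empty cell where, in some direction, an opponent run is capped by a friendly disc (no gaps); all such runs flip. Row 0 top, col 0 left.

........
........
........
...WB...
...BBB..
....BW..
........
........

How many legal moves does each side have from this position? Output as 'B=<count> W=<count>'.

-- B to move --
(2,2): flips 1 -> legal
(2,3): flips 1 -> legal
(2,4): no bracket -> illegal
(3,2): flips 1 -> legal
(4,2): no bracket -> illegal
(4,6): no bracket -> illegal
(5,6): flips 1 -> legal
(6,4): no bracket -> illegal
(6,5): flips 1 -> legal
(6,6): flips 1 -> legal
B mobility = 6
-- W to move --
(2,3): no bracket -> illegal
(2,4): no bracket -> illegal
(2,5): no bracket -> illegal
(3,2): no bracket -> illegal
(3,5): flips 2 -> legal
(3,6): no bracket -> illegal
(4,2): no bracket -> illegal
(4,6): no bracket -> illegal
(5,2): no bracket -> illegal
(5,3): flips 2 -> legal
(5,6): no bracket -> illegal
(6,3): no bracket -> illegal
(6,4): no bracket -> illegal
(6,5): no bracket -> illegal
W mobility = 2

Answer: B=6 W=2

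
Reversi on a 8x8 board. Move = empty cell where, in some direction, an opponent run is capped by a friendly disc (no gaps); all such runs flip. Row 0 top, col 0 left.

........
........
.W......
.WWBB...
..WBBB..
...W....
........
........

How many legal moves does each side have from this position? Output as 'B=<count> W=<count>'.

Answer: B=6 W=5

Derivation:
-- B to move --
(1,0): flips 2 -> legal
(1,1): no bracket -> illegal
(1,2): no bracket -> illegal
(2,0): no bracket -> illegal
(2,2): no bracket -> illegal
(2,3): no bracket -> illegal
(3,0): flips 2 -> legal
(4,0): no bracket -> illegal
(4,1): flips 1 -> legal
(5,1): flips 1 -> legal
(5,2): no bracket -> illegal
(5,4): no bracket -> illegal
(6,2): flips 1 -> legal
(6,3): flips 1 -> legal
(6,4): no bracket -> illegal
B mobility = 6
-- W to move --
(2,2): no bracket -> illegal
(2,3): flips 2 -> legal
(2,4): flips 1 -> legal
(2,5): no bracket -> illegal
(3,5): flips 3 -> legal
(3,6): no bracket -> illegal
(4,6): flips 3 -> legal
(5,2): no bracket -> illegal
(5,4): flips 1 -> legal
(5,5): no bracket -> illegal
(5,6): no bracket -> illegal
W mobility = 5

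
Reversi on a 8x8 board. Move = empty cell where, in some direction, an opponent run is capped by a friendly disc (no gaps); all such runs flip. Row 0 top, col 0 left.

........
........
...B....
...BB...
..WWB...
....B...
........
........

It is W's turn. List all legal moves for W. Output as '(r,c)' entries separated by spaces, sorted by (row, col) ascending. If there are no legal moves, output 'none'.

Answer: (1,3) (2,4) (2,5) (4,5) (6,5)

Derivation:
(1,2): no bracket -> illegal
(1,3): flips 2 -> legal
(1,4): no bracket -> illegal
(2,2): no bracket -> illegal
(2,4): flips 1 -> legal
(2,5): flips 1 -> legal
(3,2): no bracket -> illegal
(3,5): no bracket -> illegal
(4,5): flips 1 -> legal
(5,3): no bracket -> illegal
(5,5): no bracket -> illegal
(6,3): no bracket -> illegal
(6,4): no bracket -> illegal
(6,5): flips 1 -> legal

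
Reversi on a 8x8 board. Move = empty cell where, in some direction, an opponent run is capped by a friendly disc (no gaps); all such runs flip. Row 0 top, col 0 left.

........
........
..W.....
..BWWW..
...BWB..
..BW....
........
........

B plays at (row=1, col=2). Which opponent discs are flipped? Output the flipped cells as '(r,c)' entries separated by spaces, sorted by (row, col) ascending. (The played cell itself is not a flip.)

Dir NW: first cell '.' (not opp) -> no flip
Dir N: first cell '.' (not opp) -> no flip
Dir NE: first cell '.' (not opp) -> no flip
Dir W: first cell '.' (not opp) -> no flip
Dir E: first cell '.' (not opp) -> no flip
Dir SW: first cell '.' (not opp) -> no flip
Dir S: opp run (2,2) capped by B -> flip
Dir SE: first cell '.' (not opp) -> no flip

Answer: (2,2)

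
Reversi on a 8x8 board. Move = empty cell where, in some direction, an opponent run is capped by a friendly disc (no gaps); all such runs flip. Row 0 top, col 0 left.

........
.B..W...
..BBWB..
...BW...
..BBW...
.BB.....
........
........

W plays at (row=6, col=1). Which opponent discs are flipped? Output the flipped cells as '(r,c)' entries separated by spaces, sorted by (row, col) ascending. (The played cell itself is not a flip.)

Answer: (4,3) (5,2)

Derivation:
Dir NW: first cell '.' (not opp) -> no flip
Dir N: opp run (5,1), next='.' -> no flip
Dir NE: opp run (5,2) (4,3) capped by W -> flip
Dir W: first cell '.' (not opp) -> no flip
Dir E: first cell '.' (not opp) -> no flip
Dir SW: first cell '.' (not opp) -> no flip
Dir S: first cell '.' (not opp) -> no flip
Dir SE: first cell '.' (not opp) -> no flip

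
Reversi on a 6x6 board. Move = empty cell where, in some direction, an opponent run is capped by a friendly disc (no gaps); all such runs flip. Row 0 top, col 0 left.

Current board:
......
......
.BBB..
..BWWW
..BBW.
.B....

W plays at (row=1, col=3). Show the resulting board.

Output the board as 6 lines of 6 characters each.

Answer: ......
...W..
.BBW..
..BWWW
..BBW.
.B....

Derivation:
Place W at (1,3); scan 8 dirs for brackets.
Dir NW: first cell '.' (not opp) -> no flip
Dir N: first cell '.' (not opp) -> no flip
Dir NE: first cell '.' (not opp) -> no flip
Dir W: first cell '.' (not opp) -> no flip
Dir E: first cell '.' (not opp) -> no flip
Dir SW: opp run (2,2), next='.' -> no flip
Dir S: opp run (2,3) capped by W -> flip
Dir SE: first cell '.' (not opp) -> no flip
All flips: (2,3)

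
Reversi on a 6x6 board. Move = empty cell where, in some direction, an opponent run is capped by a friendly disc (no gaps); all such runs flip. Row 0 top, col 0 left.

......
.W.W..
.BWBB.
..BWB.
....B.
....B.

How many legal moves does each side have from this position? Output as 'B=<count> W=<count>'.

-- B to move --
(0,0): flips 3 -> legal
(0,1): flips 1 -> legal
(0,2): flips 1 -> legal
(0,3): flips 1 -> legal
(0,4): no bracket -> illegal
(1,0): no bracket -> illegal
(1,2): flips 1 -> legal
(1,4): no bracket -> illegal
(2,0): no bracket -> illegal
(3,1): no bracket -> illegal
(4,2): flips 1 -> legal
(4,3): flips 1 -> legal
B mobility = 7
-- W to move --
(1,0): no bracket -> illegal
(1,2): no bracket -> illegal
(1,4): no bracket -> illegal
(1,5): flips 1 -> legal
(2,0): flips 1 -> legal
(2,5): flips 2 -> legal
(3,0): no bracket -> illegal
(3,1): flips 2 -> legal
(3,5): flips 2 -> legal
(4,1): no bracket -> illegal
(4,2): flips 1 -> legal
(4,3): no bracket -> illegal
(4,5): no bracket -> illegal
(5,3): no bracket -> illegal
(5,5): flips 1 -> legal
W mobility = 7

Answer: B=7 W=7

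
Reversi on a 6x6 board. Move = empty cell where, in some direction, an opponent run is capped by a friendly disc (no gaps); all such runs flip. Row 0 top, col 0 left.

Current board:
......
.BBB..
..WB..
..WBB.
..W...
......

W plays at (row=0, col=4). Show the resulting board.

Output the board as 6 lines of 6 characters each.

Answer: ....W.
.BBW..
..WB..
..WBB.
..W...
......

Derivation:
Place W at (0,4); scan 8 dirs for brackets.
Dir NW: edge -> no flip
Dir N: edge -> no flip
Dir NE: edge -> no flip
Dir W: first cell '.' (not opp) -> no flip
Dir E: first cell '.' (not opp) -> no flip
Dir SW: opp run (1,3) capped by W -> flip
Dir S: first cell '.' (not opp) -> no flip
Dir SE: first cell '.' (not opp) -> no flip
All flips: (1,3)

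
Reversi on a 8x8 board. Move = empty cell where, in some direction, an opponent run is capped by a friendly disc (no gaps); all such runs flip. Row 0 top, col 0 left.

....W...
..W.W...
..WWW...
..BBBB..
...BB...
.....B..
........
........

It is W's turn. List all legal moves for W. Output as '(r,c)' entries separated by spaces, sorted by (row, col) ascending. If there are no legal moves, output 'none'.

(2,1): no bracket -> illegal
(2,5): no bracket -> illegal
(2,6): no bracket -> illegal
(3,1): no bracket -> illegal
(3,6): no bracket -> illegal
(4,1): flips 1 -> legal
(4,2): flips 2 -> legal
(4,5): flips 1 -> legal
(4,6): flips 1 -> legal
(5,2): no bracket -> illegal
(5,3): flips 2 -> legal
(5,4): flips 2 -> legal
(5,6): no bracket -> illegal
(6,4): no bracket -> illegal
(6,5): no bracket -> illegal
(6,6): flips 3 -> legal

Answer: (4,1) (4,2) (4,5) (4,6) (5,3) (5,4) (6,6)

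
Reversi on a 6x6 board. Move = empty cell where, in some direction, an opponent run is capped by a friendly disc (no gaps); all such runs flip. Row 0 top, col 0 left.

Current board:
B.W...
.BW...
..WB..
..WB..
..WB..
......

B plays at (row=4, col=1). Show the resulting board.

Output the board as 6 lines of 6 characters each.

Answer: B.W...
.BW...
..WB..
..BB..
.BBB..
......

Derivation:
Place B at (4,1); scan 8 dirs for brackets.
Dir NW: first cell '.' (not opp) -> no flip
Dir N: first cell '.' (not opp) -> no flip
Dir NE: opp run (3,2) capped by B -> flip
Dir W: first cell '.' (not opp) -> no flip
Dir E: opp run (4,2) capped by B -> flip
Dir SW: first cell '.' (not opp) -> no flip
Dir S: first cell '.' (not opp) -> no flip
Dir SE: first cell '.' (not opp) -> no flip
All flips: (3,2) (4,2)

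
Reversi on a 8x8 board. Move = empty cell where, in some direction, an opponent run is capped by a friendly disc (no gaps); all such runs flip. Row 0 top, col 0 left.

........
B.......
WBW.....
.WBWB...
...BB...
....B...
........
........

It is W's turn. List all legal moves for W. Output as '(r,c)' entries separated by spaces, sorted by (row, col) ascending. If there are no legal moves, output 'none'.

Answer: (0,0) (1,1) (3,5) (4,2) (5,3) (5,5)

Derivation:
(0,0): flips 1 -> legal
(0,1): no bracket -> illegal
(1,1): flips 1 -> legal
(1,2): no bracket -> illegal
(2,3): no bracket -> illegal
(2,4): no bracket -> illegal
(2,5): no bracket -> illegal
(3,0): no bracket -> illegal
(3,5): flips 1 -> legal
(4,1): no bracket -> illegal
(4,2): flips 1 -> legal
(4,5): no bracket -> illegal
(5,2): no bracket -> illegal
(5,3): flips 1 -> legal
(5,5): flips 1 -> legal
(6,3): no bracket -> illegal
(6,4): no bracket -> illegal
(6,5): no bracket -> illegal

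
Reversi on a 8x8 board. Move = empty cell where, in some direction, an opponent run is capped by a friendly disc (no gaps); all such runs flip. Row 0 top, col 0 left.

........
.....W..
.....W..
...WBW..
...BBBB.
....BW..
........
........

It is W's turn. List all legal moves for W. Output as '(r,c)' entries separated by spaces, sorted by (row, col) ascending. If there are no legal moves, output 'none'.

(2,3): no bracket -> illegal
(2,4): no bracket -> illegal
(3,2): no bracket -> illegal
(3,6): no bracket -> illegal
(3,7): flips 1 -> legal
(4,2): no bracket -> illegal
(4,7): no bracket -> illegal
(5,2): flips 2 -> legal
(5,3): flips 3 -> legal
(5,6): no bracket -> illegal
(5,7): flips 1 -> legal
(6,3): no bracket -> illegal
(6,4): no bracket -> illegal
(6,5): no bracket -> illegal

Answer: (3,7) (5,2) (5,3) (5,7)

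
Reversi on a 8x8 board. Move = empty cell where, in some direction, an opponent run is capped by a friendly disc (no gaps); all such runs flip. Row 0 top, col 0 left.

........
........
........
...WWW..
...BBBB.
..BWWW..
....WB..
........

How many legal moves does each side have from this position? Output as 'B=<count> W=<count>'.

Answer: B=11 W=10

Derivation:
-- B to move --
(2,2): flips 1 -> legal
(2,3): flips 2 -> legal
(2,4): flips 2 -> legal
(2,5): flips 2 -> legal
(2,6): flips 1 -> legal
(3,2): no bracket -> illegal
(3,6): no bracket -> illegal
(4,2): no bracket -> illegal
(5,6): flips 3 -> legal
(6,2): flips 1 -> legal
(6,3): flips 3 -> legal
(6,6): flips 1 -> legal
(7,3): flips 2 -> legal
(7,4): flips 2 -> legal
(7,5): no bracket -> illegal
B mobility = 11
-- W to move --
(3,2): flips 1 -> legal
(3,6): flips 1 -> legal
(3,7): flips 1 -> legal
(4,1): no bracket -> illegal
(4,2): no bracket -> illegal
(4,7): no bracket -> illegal
(5,1): flips 1 -> legal
(5,6): flips 1 -> legal
(5,7): flips 1 -> legal
(6,1): flips 2 -> legal
(6,2): no bracket -> illegal
(6,3): no bracket -> illegal
(6,6): flips 1 -> legal
(7,4): no bracket -> illegal
(7,5): flips 1 -> legal
(7,6): flips 1 -> legal
W mobility = 10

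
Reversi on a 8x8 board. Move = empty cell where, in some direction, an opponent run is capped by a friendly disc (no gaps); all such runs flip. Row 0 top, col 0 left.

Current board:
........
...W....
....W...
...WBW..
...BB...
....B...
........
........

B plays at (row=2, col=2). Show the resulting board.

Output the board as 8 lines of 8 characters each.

Place B at (2,2); scan 8 dirs for brackets.
Dir NW: first cell '.' (not opp) -> no flip
Dir N: first cell '.' (not opp) -> no flip
Dir NE: opp run (1,3), next='.' -> no flip
Dir W: first cell '.' (not opp) -> no flip
Dir E: first cell '.' (not opp) -> no flip
Dir SW: first cell '.' (not opp) -> no flip
Dir S: first cell '.' (not opp) -> no flip
Dir SE: opp run (3,3) capped by B -> flip
All flips: (3,3)

Answer: ........
...W....
..B.W...
...BBW..
...BB...
....B...
........
........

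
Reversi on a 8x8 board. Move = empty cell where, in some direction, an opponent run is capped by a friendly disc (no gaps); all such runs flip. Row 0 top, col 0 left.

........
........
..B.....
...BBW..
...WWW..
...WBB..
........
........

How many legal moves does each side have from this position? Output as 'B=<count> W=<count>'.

Answer: B=6 W=10

Derivation:
-- B to move --
(2,4): no bracket -> illegal
(2,5): flips 2 -> legal
(2,6): no bracket -> illegal
(3,2): flips 1 -> legal
(3,6): flips 2 -> legal
(4,2): no bracket -> illegal
(4,6): no bracket -> illegal
(5,2): flips 2 -> legal
(5,6): flips 1 -> legal
(6,2): no bracket -> illegal
(6,3): flips 2 -> legal
(6,4): no bracket -> illegal
B mobility = 6
-- W to move --
(1,1): flips 2 -> legal
(1,2): no bracket -> illegal
(1,3): no bracket -> illegal
(2,1): no bracket -> illegal
(2,3): flips 2 -> legal
(2,4): flips 1 -> legal
(2,5): flips 1 -> legal
(3,1): no bracket -> illegal
(3,2): flips 2 -> legal
(4,2): no bracket -> illegal
(4,6): no bracket -> illegal
(5,6): flips 2 -> legal
(6,3): flips 1 -> legal
(6,4): flips 1 -> legal
(6,5): flips 2 -> legal
(6,6): flips 1 -> legal
W mobility = 10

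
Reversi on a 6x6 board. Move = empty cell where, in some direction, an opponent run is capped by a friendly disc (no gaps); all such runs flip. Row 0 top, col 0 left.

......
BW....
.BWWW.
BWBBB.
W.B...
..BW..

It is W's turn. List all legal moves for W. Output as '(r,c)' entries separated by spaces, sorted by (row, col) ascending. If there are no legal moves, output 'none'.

(0,0): no bracket -> illegal
(0,1): no bracket -> illegal
(1,2): no bracket -> illegal
(2,0): flips 2 -> legal
(2,5): no bracket -> illegal
(3,5): flips 3 -> legal
(4,1): flips 1 -> legal
(4,3): flips 1 -> legal
(4,4): flips 2 -> legal
(4,5): flips 1 -> legal
(5,1): flips 3 -> legal

Answer: (2,0) (3,5) (4,1) (4,3) (4,4) (4,5) (5,1)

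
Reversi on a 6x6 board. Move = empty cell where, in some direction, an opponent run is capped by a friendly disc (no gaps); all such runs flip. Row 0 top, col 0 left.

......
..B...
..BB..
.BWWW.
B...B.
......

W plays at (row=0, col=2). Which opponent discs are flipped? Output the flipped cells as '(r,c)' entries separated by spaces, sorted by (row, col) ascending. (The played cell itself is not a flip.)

Answer: (1,2) (2,2)

Derivation:
Dir NW: edge -> no flip
Dir N: edge -> no flip
Dir NE: edge -> no flip
Dir W: first cell '.' (not opp) -> no flip
Dir E: first cell '.' (not opp) -> no flip
Dir SW: first cell '.' (not opp) -> no flip
Dir S: opp run (1,2) (2,2) capped by W -> flip
Dir SE: first cell '.' (not opp) -> no flip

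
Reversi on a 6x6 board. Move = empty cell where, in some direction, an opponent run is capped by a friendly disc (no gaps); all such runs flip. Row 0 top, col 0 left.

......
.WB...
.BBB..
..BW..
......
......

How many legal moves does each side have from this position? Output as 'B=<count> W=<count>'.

-- B to move --
(0,0): flips 1 -> legal
(0,1): flips 1 -> legal
(0,2): no bracket -> illegal
(1,0): flips 1 -> legal
(2,0): no bracket -> illegal
(2,4): no bracket -> illegal
(3,4): flips 1 -> legal
(4,2): no bracket -> illegal
(4,3): flips 1 -> legal
(4,4): flips 1 -> legal
B mobility = 6
-- W to move --
(0,1): no bracket -> illegal
(0,2): no bracket -> illegal
(0,3): no bracket -> illegal
(1,0): no bracket -> illegal
(1,3): flips 2 -> legal
(1,4): no bracket -> illegal
(2,0): no bracket -> illegal
(2,4): no bracket -> illegal
(3,0): no bracket -> illegal
(3,1): flips 2 -> legal
(3,4): no bracket -> illegal
(4,1): no bracket -> illegal
(4,2): no bracket -> illegal
(4,3): no bracket -> illegal
W mobility = 2

Answer: B=6 W=2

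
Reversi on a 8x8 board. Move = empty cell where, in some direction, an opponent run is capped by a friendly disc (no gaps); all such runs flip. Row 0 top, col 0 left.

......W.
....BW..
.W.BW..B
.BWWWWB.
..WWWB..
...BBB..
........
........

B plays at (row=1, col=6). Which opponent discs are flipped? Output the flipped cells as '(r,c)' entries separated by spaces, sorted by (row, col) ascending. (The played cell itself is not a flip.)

Answer: (1,5)

Derivation:
Dir NW: first cell '.' (not opp) -> no flip
Dir N: opp run (0,6), next=edge -> no flip
Dir NE: first cell '.' (not opp) -> no flip
Dir W: opp run (1,5) capped by B -> flip
Dir E: first cell '.' (not opp) -> no flip
Dir SW: first cell '.' (not opp) -> no flip
Dir S: first cell '.' (not opp) -> no flip
Dir SE: first cell 'B' (not opp) -> no flip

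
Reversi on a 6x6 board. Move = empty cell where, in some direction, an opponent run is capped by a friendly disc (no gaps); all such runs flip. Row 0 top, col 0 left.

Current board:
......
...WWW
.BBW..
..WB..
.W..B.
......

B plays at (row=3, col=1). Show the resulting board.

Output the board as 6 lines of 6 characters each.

Place B at (3,1); scan 8 dirs for brackets.
Dir NW: first cell '.' (not opp) -> no flip
Dir N: first cell 'B' (not opp) -> no flip
Dir NE: first cell 'B' (not opp) -> no flip
Dir W: first cell '.' (not opp) -> no flip
Dir E: opp run (3,2) capped by B -> flip
Dir SW: first cell '.' (not opp) -> no flip
Dir S: opp run (4,1), next='.' -> no flip
Dir SE: first cell '.' (not opp) -> no flip
All flips: (3,2)

Answer: ......
...WWW
.BBW..
.BBB..
.W..B.
......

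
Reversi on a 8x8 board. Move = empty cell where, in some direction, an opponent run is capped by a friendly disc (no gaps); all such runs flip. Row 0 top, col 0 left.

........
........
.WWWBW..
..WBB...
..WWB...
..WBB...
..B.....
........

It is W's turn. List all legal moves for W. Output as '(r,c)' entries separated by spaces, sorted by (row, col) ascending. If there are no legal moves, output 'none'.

(1,3): no bracket -> illegal
(1,4): no bracket -> illegal
(1,5): flips 2 -> legal
(3,5): flips 2 -> legal
(4,5): flips 2 -> legal
(5,1): no bracket -> illegal
(5,5): flips 4 -> legal
(6,1): no bracket -> illegal
(6,3): flips 1 -> legal
(6,4): flips 1 -> legal
(6,5): flips 1 -> legal
(7,1): no bracket -> illegal
(7,2): flips 1 -> legal
(7,3): no bracket -> illegal

Answer: (1,5) (3,5) (4,5) (5,5) (6,3) (6,4) (6,5) (7,2)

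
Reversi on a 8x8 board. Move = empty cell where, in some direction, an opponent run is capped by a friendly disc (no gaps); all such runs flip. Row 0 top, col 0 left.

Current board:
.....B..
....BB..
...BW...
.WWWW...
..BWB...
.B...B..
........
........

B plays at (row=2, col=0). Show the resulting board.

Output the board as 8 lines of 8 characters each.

Place B at (2,0); scan 8 dirs for brackets.
Dir NW: edge -> no flip
Dir N: first cell '.' (not opp) -> no flip
Dir NE: first cell '.' (not opp) -> no flip
Dir W: edge -> no flip
Dir E: first cell '.' (not opp) -> no flip
Dir SW: edge -> no flip
Dir S: first cell '.' (not opp) -> no flip
Dir SE: opp run (3,1) capped by B -> flip
All flips: (3,1)

Answer: .....B..
....BB..
B..BW...
.BWWW...
..BWB...
.B...B..
........
........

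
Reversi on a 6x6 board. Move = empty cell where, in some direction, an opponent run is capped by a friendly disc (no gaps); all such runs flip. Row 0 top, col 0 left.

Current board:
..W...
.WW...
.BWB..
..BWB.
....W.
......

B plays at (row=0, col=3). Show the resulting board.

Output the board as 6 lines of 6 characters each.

Answer: ..WB..
.WB...
.BWB..
..BWB.
....W.
......

Derivation:
Place B at (0,3); scan 8 dirs for brackets.
Dir NW: edge -> no flip
Dir N: edge -> no flip
Dir NE: edge -> no flip
Dir W: opp run (0,2), next='.' -> no flip
Dir E: first cell '.' (not opp) -> no flip
Dir SW: opp run (1,2) capped by B -> flip
Dir S: first cell '.' (not opp) -> no flip
Dir SE: first cell '.' (not opp) -> no flip
All flips: (1,2)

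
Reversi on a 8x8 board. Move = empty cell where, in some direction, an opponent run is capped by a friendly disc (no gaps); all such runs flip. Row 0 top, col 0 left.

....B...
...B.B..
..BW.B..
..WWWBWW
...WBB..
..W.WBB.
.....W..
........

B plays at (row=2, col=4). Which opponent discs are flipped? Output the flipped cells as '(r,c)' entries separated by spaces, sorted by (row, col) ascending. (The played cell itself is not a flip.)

Answer: (2,3) (3,4)

Derivation:
Dir NW: first cell 'B' (not opp) -> no flip
Dir N: first cell '.' (not opp) -> no flip
Dir NE: first cell 'B' (not opp) -> no flip
Dir W: opp run (2,3) capped by B -> flip
Dir E: first cell 'B' (not opp) -> no flip
Dir SW: opp run (3,3), next='.' -> no flip
Dir S: opp run (3,4) capped by B -> flip
Dir SE: first cell 'B' (not opp) -> no flip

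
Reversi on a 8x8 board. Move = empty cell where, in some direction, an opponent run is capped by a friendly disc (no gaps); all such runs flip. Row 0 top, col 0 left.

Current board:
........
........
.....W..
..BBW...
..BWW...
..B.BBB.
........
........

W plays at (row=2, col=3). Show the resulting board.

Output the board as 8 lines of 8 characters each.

Place W at (2,3); scan 8 dirs for brackets.
Dir NW: first cell '.' (not opp) -> no flip
Dir N: first cell '.' (not opp) -> no flip
Dir NE: first cell '.' (not opp) -> no flip
Dir W: first cell '.' (not opp) -> no flip
Dir E: first cell '.' (not opp) -> no flip
Dir SW: opp run (3,2), next='.' -> no flip
Dir S: opp run (3,3) capped by W -> flip
Dir SE: first cell 'W' (not opp) -> no flip
All flips: (3,3)

Answer: ........
........
...W.W..
..BWW...
..BWW...
..B.BBB.
........
........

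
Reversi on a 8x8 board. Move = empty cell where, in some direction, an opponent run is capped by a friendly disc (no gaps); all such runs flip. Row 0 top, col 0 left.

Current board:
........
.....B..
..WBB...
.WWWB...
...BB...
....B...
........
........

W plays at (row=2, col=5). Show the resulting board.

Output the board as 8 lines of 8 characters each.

Place W at (2,5); scan 8 dirs for brackets.
Dir NW: first cell '.' (not opp) -> no flip
Dir N: opp run (1,5), next='.' -> no flip
Dir NE: first cell '.' (not opp) -> no flip
Dir W: opp run (2,4) (2,3) capped by W -> flip
Dir E: first cell '.' (not opp) -> no flip
Dir SW: opp run (3,4) (4,3), next='.' -> no flip
Dir S: first cell '.' (not opp) -> no flip
Dir SE: first cell '.' (not opp) -> no flip
All flips: (2,3) (2,4)

Answer: ........
.....B..
..WWWW..
.WWWB...
...BB...
....B...
........
........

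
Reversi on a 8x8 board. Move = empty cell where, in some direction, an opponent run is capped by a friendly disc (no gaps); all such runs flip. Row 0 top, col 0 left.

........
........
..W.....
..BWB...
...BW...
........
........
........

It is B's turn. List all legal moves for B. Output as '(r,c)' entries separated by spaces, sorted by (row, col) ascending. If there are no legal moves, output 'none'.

(1,1): no bracket -> illegal
(1,2): flips 1 -> legal
(1,3): no bracket -> illegal
(2,1): no bracket -> illegal
(2,3): flips 1 -> legal
(2,4): no bracket -> illegal
(3,1): no bracket -> illegal
(3,5): no bracket -> illegal
(4,2): no bracket -> illegal
(4,5): flips 1 -> legal
(5,3): no bracket -> illegal
(5,4): flips 1 -> legal
(5,5): no bracket -> illegal

Answer: (1,2) (2,3) (4,5) (5,4)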